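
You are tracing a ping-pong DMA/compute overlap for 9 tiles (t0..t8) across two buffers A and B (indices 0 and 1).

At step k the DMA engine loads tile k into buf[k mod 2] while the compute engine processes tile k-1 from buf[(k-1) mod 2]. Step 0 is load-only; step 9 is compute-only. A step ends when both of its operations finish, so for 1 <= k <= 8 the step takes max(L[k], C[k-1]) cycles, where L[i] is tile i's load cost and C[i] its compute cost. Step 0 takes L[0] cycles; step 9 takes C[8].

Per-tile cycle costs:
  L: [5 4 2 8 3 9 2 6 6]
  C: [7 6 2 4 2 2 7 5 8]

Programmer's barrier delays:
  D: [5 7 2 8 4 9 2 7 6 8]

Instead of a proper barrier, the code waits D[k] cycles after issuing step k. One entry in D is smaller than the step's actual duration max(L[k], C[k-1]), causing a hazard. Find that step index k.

[0] required=L[0]=5=5 vs D=5 ok
[1] required=max(L[1]=4,C[0]=7)=7 vs D=7 ok
[2] required=max(L[2]=2,C[1]=6)=6 vs D=2 SHORT
[3] required=max(L[3]=8,C[2]=2)=8 vs D=8 ok
[4] required=max(L[4]=3,C[3]=4)=4 vs D=4 ok
[5] required=max(L[5]=9,C[4]=2)=9 vs D=9 ok
[6] required=max(L[6]=2,C[5]=2)=2 vs D=2 ok
[7] required=max(L[7]=6,C[6]=7)=7 vs D=7 ok
[8] required=max(L[8]=6,C[7]=5)=6 vs D=6 ok
[9] required=C[8]=8=8 vs D=8 ok

hazard at step 2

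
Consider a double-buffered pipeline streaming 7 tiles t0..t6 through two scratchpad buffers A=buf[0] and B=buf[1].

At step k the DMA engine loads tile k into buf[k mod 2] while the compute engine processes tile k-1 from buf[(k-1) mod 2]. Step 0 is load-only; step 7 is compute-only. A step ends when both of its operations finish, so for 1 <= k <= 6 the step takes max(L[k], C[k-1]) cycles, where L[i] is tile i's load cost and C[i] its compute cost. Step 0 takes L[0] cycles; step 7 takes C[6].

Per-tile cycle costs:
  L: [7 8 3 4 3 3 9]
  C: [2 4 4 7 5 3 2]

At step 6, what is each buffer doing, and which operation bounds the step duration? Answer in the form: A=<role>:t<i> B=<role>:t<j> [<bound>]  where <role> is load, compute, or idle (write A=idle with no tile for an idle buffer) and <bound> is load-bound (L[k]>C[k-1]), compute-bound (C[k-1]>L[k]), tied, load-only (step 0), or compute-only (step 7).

[0] DMA t0→A (7c) ∥ CU idle ⇒ 7c, clock 7
[1] DMA t1→B (8c) ∥ CU A:t0 (2c) ⇒ 8c, clock 15
[2] DMA t2→A (3c) ∥ CU B:t1 (4c) ⇒ 4c, clock 19
[3] DMA t3→B (4c) ∥ CU A:t2 (4c) ⇒ 4c, clock 23
[4] DMA t4→A (3c) ∥ CU B:t3 (7c) ⇒ 7c, clock 30
[5] DMA t5→B (3c) ∥ CU A:t4 (5c) ⇒ 5c, clock 35
[6] DMA t6→A (9c) ∥ CU B:t5 (3c) ⇒ 9c, clock 44
[7] DMA idle ∥ CU A:t6 (2c) ⇒ 2c, clock 46

step 6: A=load:t6 B=compute:t5 [load-bound]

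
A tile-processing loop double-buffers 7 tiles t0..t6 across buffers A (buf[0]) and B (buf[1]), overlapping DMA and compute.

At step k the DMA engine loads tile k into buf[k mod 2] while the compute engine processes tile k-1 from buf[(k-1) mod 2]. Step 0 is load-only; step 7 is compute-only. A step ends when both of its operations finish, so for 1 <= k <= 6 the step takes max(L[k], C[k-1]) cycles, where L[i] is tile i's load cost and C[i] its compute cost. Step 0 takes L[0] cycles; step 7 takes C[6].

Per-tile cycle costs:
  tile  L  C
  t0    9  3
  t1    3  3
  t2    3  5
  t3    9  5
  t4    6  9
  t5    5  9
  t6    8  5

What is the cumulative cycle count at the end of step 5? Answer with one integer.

end_cycle[5] = 39

[0] DMA t0→A (9c) ∥ CU idle ⇒ 9c, clock 9
[1] DMA t1→B (3c) ∥ CU A:t0 (3c) ⇒ 3c, clock 12
[2] DMA t2→A (3c) ∥ CU B:t1 (3c) ⇒ 3c, clock 15
[3] DMA t3→B (9c) ∥ CU A:t2 (5c) ⇒ 9c, clock 24
[4] DMA t4→A (6c) ∥ CU B:t3 (5c) ⇒ 6c, clock 30
[5] DMA t5→B (5c) ∥ CU A:t4 (9c) ⇒ 9c, clock 39
[6] DMA t6→A (8c) ∥ CU B:t5 (9c) ⇒ 9c, clock 48
[7] DMA idle ∥ CU A:t6 (5c) ⇒ 5c, clock 53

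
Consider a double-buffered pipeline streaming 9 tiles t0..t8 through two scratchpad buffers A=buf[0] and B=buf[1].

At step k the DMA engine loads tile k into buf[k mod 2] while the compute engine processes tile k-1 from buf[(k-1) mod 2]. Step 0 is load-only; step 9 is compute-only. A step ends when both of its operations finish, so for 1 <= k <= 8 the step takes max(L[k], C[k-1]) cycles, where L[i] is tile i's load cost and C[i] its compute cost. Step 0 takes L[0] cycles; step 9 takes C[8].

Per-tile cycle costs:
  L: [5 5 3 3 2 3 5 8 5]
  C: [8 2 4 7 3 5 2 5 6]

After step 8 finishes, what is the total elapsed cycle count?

[0] DMA t0→A (5c) ∥ CU idle ⇒ 5c, clock 5
[1] DMA t1→B (5c) ∥ CU A:t0 (8c) ⇒ 8c, clock 13
[2] DMA t2→A (3c) ∥ CU B:t1 (2c) ⇒ 3c, clock 16
[3] DMA t3→B (3c) ∥ CU A:t2 (4c) ⇒ 4c, clock 20
[4] DMA t4→A (2c) ∥ CU B:t3 (7c) ⇒ 7c, clock 27
[5] DMA t5→B (3c) ∥ CU A:t4 (3c) ⇒ 3c, clock 30
[6] DMA t6→A (5c) ∥ CU B:t5 (5c) ⇒ 5c, clock 35
[7] DMA t7→B (8c) ∥ CU A:t6 (2c) ⇒ 8c, clock 43
[8] DMA t8→A (5c) ∥ CU B:t7 (5c) ⇒ 5c, clock 48
[9] DMA idle ∥ CU A:t8 (6c) ⇒ 6c, clock 54

end_cycle[8] = 48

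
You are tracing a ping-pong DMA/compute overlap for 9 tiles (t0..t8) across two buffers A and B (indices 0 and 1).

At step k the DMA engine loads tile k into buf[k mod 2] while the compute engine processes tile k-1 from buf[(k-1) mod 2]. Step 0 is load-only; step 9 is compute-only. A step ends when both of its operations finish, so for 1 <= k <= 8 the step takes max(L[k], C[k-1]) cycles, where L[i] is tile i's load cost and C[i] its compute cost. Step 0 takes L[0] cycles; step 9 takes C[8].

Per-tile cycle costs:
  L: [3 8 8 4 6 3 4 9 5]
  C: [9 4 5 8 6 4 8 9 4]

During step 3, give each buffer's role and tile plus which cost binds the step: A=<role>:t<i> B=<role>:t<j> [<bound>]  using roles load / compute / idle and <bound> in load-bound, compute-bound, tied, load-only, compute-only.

k=0 load=t0/3c comp=- wait=3 total=3
k=1 load=t1/8c comp=t0/9c wait=9 total=12
k=2 load=t2/8c comp=t1/4c wait=8 total=20
k=3 load=t3/4c comp=t2/5c wait=5 total=25
k=4 load=t4/6c comp=t3/8c wait=8 total=33
k=5 load=t5/3c comp=t4/6c wait=6 total=39
k=6 load=t6/4c comp=t5/4c wait=4 total=43
k=7 load=t7/9c comp=t6/8c wait=9 total=52
k=8 load=t8/5c comp=t7/9c wait=9 total=61
k=9 load=- comp=t8/4c wait=4 total=65

step 3: A=compute:t2 B=load:t3 [compute-bound]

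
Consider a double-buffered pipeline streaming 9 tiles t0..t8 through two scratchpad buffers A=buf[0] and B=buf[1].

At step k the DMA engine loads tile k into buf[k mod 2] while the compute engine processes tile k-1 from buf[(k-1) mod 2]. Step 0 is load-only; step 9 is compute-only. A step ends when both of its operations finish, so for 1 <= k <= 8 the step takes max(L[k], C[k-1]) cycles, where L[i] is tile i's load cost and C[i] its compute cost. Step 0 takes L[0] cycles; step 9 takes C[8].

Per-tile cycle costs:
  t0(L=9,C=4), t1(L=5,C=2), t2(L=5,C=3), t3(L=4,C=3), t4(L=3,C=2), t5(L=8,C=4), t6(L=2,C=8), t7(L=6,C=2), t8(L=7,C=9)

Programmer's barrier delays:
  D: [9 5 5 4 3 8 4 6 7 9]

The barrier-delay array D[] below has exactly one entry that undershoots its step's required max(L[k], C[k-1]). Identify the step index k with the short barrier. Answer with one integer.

hazard at step 7

[0] required=L[0]=9=9 vs D=9 ok
[1] required=max(L[1]=5,C[0]=4)=5 vs D=5 ok
[2] required=max(L[2]=5,C[1]=2)=5 vs D=5 ok
[3] required=max(L[3]=4,C[2]=3)=4 vs D=4 ok
[4] required=max(L[4]=3,C[3]=3)=3 vs D=3 ok
[5] required=max(L[5]=8,C[4]=2)=8 vs D=8 ok
[6] required=max(L[6]=2,C[5]=4)=4 vs D=4 ok
[7] required=max(L[7]=6,C[6]=8)=8 vs D=6 SHORT
[8] required=max(L[8]=7,C[7]=2)=7 vs D=7 ok
[9] required=C[8]=9=9 vs D=9 ok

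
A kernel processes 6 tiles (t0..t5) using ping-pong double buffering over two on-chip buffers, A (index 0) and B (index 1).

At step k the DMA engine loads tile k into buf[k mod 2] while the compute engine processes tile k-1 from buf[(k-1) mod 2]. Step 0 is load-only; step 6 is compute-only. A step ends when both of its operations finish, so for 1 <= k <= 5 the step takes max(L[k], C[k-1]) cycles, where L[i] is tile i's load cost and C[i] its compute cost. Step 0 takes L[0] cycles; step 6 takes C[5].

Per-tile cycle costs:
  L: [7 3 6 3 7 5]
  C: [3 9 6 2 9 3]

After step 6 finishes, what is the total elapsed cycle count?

end_cycle[6] = 44

  0. 7=7c; end=7; A:t0 B:-
  1. max(3,3)=3c; end=10; A:t0 B:t1
  2. max(6,9)=9c; end=19; A:t2 B:t1
  3. max(3,6)=6c; end=25; A:t2 B:t3
  4. max(7,2)=7c; end=32; A:t4 B:t3
  5. max(5,9)=9c; end=41; A:t4 B:t5
  6. 3=3c; end=44; A:t4 B:t5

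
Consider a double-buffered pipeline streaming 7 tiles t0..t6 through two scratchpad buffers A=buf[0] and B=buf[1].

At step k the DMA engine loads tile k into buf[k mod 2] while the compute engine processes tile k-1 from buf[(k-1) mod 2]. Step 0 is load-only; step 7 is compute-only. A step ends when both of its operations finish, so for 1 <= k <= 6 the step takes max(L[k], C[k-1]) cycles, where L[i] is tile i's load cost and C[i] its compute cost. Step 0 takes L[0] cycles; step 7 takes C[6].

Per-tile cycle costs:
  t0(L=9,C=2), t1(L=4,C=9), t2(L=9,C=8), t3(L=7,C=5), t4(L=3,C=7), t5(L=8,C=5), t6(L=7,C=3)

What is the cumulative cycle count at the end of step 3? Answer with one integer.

[0] DMA t0→A (9c) ∥ CU idle ⇒ 9c, clock 9
[1] DMA t1→B (4c) ∥ CU A:t0 (2c) ⇒ 4c, clock 13
[2] DMA t2→A (9c) ∥ CU B:t1 (9c) ⇒ 9c, clock 22
[3] DMA t3→B (7c) ∥ CU A:t2 (8c) ⇒ 8c, clock 30
[4] DMA t4→A (3c) ∥ CU B:t3 (5c) ⇒ 5c, clock 35
[5] DMA t5→B (8c) ∥ CU A:t4 (7c) ⇒ 8c, clock 43
[6] DMA t6→A (7c) ∥ CU B:t5 (5c) ⇒ 7c, clock 50
[7] DMA idle ∥ CU A:t6 (3c) ⇒ 3c, clock 53

end_cycle[3] = 30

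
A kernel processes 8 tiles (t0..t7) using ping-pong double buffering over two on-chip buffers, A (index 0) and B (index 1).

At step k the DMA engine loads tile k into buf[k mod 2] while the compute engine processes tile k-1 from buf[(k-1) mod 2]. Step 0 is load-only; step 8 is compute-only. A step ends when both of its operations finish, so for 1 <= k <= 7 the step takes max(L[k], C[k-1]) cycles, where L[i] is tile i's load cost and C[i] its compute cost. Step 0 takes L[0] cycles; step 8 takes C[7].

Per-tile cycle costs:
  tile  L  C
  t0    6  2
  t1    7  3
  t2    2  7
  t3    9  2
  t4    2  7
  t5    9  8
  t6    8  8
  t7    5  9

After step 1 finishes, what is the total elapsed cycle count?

end_cycle[1] = 13

  0. 6=6c; end=6; A:t0 B:-
  1. max(7,2)=7c; end=13; A:t0 B:t1
  2. max(2,3)=3c; end=16; A:t2 B:t1
  3. max(9,7)=9c; end=25; A:t2 B:t3
  4. max(2,2)=2c; end=27; A:t4 B:t3
  5. max(9,7)=9c; end=36; A:t4 B:t5
  6. max(8,8)=8c; end=44; A:t6 B:t5
  7. max(5,8)=8c; end=52; A:t6 B:t7
  8. 9=9c; end=61; A:t6 B:t7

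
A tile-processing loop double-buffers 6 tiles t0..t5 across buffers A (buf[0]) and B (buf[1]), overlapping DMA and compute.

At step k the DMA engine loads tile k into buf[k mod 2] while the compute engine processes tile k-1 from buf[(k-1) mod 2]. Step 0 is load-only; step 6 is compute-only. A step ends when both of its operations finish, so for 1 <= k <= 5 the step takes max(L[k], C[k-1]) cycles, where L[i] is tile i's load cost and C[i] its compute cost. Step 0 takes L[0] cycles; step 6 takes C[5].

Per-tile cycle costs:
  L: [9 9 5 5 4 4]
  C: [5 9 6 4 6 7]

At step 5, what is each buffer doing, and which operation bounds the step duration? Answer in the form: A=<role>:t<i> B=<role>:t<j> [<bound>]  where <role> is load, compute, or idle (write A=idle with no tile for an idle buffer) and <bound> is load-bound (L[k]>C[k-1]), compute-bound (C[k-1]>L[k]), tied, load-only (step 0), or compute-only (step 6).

step 5: A=compute:t4 B=load:t5 [compute-bound]

k=0 load=t0/9c comp=- wait=9 total=9
k=1 load=t1/9c comp=t0/5c wait=9 total=18
k=2 load=t2/5c comp=t1/9c wait=9 total=27
k=3 load=t3/5c comp=t2/6c wait=6 total=33
k=4 load=t4/4c comp=t3/4c wait=4 total=37
k=5 load=t5/4c comp=t4/6c wait=6 total=43
k=6 load=- comp=t5/7c wait=7 total=50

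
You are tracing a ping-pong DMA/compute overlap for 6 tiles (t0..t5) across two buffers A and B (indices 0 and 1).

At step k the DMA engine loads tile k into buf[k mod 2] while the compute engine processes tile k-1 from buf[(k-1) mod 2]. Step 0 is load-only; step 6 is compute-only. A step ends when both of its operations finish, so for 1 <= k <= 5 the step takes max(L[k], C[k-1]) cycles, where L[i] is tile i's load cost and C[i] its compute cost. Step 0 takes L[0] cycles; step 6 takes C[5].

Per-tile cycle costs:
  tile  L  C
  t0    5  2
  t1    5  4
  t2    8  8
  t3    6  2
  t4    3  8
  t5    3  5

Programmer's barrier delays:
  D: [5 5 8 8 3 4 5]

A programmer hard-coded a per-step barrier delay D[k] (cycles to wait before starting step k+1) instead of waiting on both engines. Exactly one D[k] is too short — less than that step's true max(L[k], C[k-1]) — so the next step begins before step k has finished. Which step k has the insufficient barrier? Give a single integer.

hazard at step 5

[0] required=L[0]=5=5 vs D=5 ok
[1] required=max(L[1]=5,C[0]=2)=5 vs D=5 ok
[2] required=max(L[2]=8,C[1]=4)=8 vs D=8 ok
[3] required=max(L[3]=6,C[2]=8)=8 vs D=8 ok
[4] required=max(L[4]=3,C[3]=2)=3 vs D=3 ok
[5] required=max(L[5]=3,C[4]=8)=8 vs D=4 SHORT
[6] required=C[5]=5=5 vs D=5 ok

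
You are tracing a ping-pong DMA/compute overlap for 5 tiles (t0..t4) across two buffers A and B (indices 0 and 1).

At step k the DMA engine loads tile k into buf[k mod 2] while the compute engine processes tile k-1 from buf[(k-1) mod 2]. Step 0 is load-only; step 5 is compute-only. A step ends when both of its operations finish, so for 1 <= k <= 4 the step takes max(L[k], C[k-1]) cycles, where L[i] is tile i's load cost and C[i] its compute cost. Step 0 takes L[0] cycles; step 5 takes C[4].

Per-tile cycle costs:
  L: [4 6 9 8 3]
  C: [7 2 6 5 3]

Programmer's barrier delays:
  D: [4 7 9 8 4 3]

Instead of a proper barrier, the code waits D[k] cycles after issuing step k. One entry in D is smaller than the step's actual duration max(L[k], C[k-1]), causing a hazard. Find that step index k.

k=0 barrier L[0]=4→4c, D[0]=4 ok
k=1 barrier max(L[1]=6,C[0]=7)→7c, D[1]=7 ok
k=2 barrier max(L[2]=9,C[1]=2)→9c, D[2]=9 ok
k=3 barrier max(L[3]=8,C[2]=6)→8c, D[3]=8 ok
k=4 barrier max(L[4]=3,C[3]=5)→5c, D[4]=4 SHORT
k=5 barrier C[4]=3→3c, D[5]=3 ok

hazard at step 4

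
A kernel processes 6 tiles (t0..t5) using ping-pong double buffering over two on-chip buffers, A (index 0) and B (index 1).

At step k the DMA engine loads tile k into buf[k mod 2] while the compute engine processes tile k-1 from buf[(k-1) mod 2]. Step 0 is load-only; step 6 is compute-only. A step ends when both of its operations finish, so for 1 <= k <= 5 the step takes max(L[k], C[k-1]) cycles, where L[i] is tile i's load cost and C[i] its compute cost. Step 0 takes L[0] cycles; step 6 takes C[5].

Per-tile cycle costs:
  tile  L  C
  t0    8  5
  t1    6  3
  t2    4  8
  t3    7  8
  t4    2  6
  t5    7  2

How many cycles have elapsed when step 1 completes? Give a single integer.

[0] DMA t0→A (8c) ∥ CU idle ⇒ 8c, clock 8
[1] DMA t1→B (6c) ∥ CU A:t0 (5c) ⇒ 6c, clock 14
[2] DMA t2→A (4c) ∥ CU B:t1 (3c) ⇒ 4c, clock 18
[3] DMA t3→B (7c) ∥ CU A:t2 (8c) ⇒ 8c, clock 26
[4] DMA t4→A (2c) ∥ CU B:t3 (8c) ⇒ 8c, clock 34
[5] DMA t5→B (7c) ∥ CU A:t4 (6c) ⇒ 7c, clock 41
[6] DMA idle ∥ CU B:t5 (2c) ⇒ 2c, clock 43

end_cycle[1] = 14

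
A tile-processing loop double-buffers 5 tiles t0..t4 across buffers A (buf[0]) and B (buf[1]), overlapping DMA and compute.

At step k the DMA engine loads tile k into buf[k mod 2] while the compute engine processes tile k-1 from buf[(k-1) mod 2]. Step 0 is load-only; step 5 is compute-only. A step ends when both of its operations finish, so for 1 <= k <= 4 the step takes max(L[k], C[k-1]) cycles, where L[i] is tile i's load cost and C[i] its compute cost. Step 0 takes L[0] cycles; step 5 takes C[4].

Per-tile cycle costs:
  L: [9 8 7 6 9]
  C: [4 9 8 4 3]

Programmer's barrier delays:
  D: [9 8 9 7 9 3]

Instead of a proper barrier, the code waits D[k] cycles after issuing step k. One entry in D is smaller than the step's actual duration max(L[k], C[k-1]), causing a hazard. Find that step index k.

[0] required=L[0]=9=9 vs D=9 ok
[1] required=max(L[1]=8,C[0]=4)=8 vs D=8 ok
[2] required=max(L[2]=7,C[1]=9)=9 vs D=9 ok
[3] required=max(L[3]=6,C[2]=8)=8 vs D=7 SHORT
[4] required=max(L[4]=9,C[3]=4)=9 vs D=9 ok
[5] required=C[4]=3=3 vs D=3 ok

hazard at step 3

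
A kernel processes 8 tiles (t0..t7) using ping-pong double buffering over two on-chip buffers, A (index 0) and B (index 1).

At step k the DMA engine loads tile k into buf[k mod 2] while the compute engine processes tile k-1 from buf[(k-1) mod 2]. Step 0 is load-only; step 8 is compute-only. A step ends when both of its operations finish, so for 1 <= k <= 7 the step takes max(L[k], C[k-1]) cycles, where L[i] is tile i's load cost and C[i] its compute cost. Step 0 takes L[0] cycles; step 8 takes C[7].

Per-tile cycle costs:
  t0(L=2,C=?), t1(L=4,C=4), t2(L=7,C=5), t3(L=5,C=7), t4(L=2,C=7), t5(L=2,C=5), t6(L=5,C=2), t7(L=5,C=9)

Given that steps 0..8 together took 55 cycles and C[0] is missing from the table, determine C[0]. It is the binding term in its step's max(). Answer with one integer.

step 0 = dur = L[0]=2 = 2
step 1 = dur = max(L[1]=4, C[0]=?) = C[0]  (unknown; binding)
step 2 = dur = max(L[2]=7, C[1]=4) = 7
step 3 = dur = max(L[3]=5, C[2]=5) = 5
step 4 = dur = max(L[4]=2, C[3]=7) = 7
step 5 = dur = max(L[5]=2, C[4]=7) = 7
step 6 = dur = max(L[6]=5, C[5]=5) = 5
step 7 = dur = max(L[7]=5, C[6]=2) = 5
step 8 = dur = C[7]=9 = 9
sum of known step durations = 47
dur[1] = total - known = 55 - 47 = 8
C[0] is the binding max in step 1, so C[0] = dur[1] = 8

C[0] = 8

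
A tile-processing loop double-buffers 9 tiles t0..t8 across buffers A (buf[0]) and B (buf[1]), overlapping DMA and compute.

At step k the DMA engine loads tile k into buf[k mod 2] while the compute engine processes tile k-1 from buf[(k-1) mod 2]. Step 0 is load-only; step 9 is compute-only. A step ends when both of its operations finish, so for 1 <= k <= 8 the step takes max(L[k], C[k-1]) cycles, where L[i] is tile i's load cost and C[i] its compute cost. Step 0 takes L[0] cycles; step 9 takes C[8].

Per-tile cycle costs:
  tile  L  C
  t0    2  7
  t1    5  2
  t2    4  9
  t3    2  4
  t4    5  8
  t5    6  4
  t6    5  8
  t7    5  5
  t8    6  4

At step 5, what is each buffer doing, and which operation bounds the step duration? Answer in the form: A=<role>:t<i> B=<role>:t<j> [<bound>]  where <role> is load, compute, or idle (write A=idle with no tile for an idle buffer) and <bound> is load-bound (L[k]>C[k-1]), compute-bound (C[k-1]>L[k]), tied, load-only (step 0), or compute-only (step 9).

step 5: A=compute:t4 B=load:t5 [compute-bound]

step 0: L[0]=2 → dur=2, Σ=2 | A=load:t0 B=idle [load-only]
step 1: L[1]=5 C[0]=7 → dur=7, Σ=9 | A=compute:t0 B=load:t1 [compute-bound]
step 2: L[2]=4 C[1]=2 → dur=4, Σ=13 | A=load:t2 B=compute:t1 [load-bound]
step 3: L[3]=2 C[2]=9 → dur=9, Σ=22 | A=compute:t2 B=load:t3 [compute-bound]
step 4: L[4]=5 C[3]=4 → dur=5, Σ=27 | A=load:t4 B=compute:t3 [load-bound]
step 5: L[5]=6 C[4]=8 → dur=8, Σ=35 | A=compute:t4 B=load:t5 [compute-bound]
step 6: L[6]=5 C[5]=4 → dur=5, Σ=40 | A=load:t6 B=compute:t5 [load-bound]
step 7: L[7]=5 C[6]=8 → dur=8, Σ=48 | A=compute:t6 B=load:t7 [compute-bound]
step 8: L[8]=6 C[7]=5 → dur=6, Σ=54 | A=load:t8 B=compute:t7 [load-bound]
step 9: C[8]=4 → dur=4, Σ=58 | A=compute:t8 B=idle [compute-only]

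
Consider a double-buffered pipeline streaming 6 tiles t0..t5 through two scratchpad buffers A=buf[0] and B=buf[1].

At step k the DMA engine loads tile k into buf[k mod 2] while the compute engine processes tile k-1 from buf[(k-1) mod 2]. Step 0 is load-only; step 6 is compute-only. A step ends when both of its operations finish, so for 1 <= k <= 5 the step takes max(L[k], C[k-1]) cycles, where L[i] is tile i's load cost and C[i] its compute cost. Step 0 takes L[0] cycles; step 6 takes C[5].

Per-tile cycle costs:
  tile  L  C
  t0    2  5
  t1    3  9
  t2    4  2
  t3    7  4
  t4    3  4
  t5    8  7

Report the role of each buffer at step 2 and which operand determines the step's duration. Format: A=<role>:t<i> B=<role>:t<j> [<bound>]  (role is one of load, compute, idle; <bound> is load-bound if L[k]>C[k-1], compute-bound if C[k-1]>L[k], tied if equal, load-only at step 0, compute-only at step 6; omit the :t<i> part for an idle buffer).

step 0: L[0]=2 → dur=2, Σ=2 | A=load:t0 B=idle [load-only]
step 1: L[1]=3 C[0]=5 → dur=5, Σ=7 | A=compute:t0 B=load:t1 [compute-bound]
step 2: L[2]=4 C[1]=9 → dur=9, Σ=16 | A=load:t2 B=compute:t1 [compute-bound]
step 3: L[3]=7 C[2]=2 → dur=7, Σ=23 | A=compute:t2 B=load:t3 [load-bound]
step 4: L[4]=3 C[3]=4 → dur=4, Σ=27 | A=load:t4 B=compute:t3 [compute-bound]
step 5: L[5]=8 C[4]=4 → dur=8, Σ=35 | A=compute:t4 B=load:t5 [load-bound]
step 6: C[5]=7 → dur=7, Σ=42 | A=idle B=compute:t5 [compute-only]

step 2: A=load:t2 B=compute:t1 [compute-bound]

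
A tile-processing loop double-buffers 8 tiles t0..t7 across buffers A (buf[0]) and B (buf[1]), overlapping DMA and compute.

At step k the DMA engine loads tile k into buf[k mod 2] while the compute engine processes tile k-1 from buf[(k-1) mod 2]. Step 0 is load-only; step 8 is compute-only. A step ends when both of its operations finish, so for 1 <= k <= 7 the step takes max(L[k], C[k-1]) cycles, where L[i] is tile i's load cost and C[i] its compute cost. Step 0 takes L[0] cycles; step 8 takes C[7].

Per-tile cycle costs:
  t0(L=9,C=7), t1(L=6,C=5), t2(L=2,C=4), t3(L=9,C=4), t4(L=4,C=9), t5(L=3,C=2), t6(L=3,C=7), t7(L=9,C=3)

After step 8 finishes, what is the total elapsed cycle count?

end_cycle[8] = 58

[0] DMA t0→A (9c) ∥ CU idle ⇒ 9c, clock 9
[1] DMA t1→B (6c) ∥ CU A:t0 (7c) ⇒ 7c, clock 16
[2] DMA t2→A (2c) ∥ CU B:t1 (5c) ⇒ 5c, clock 21
[3] DMA t3→B (9c) ∥ CU A:t2 (4c) ⇒ 9c, clock 30
[4] DMA t4→A (4c) ∥ CU B:t3 (4c) ⇒ 4c, clock 34
[5] DMA t5→B (3c) ∥ CU A:t4 (9c) ⇒ 9c, clock 43
[6] DMA t6→A (3c) ∥ CU B:t5 (2c) ⇒ 3c, clock 46
[7] DMA t7→B (9c) ∥ CU A:t6 (7c) ⇒ 9c, clock 55
[8] DMA idle ∥ CU B:t7 (3c) ⇒ 3c, clock 58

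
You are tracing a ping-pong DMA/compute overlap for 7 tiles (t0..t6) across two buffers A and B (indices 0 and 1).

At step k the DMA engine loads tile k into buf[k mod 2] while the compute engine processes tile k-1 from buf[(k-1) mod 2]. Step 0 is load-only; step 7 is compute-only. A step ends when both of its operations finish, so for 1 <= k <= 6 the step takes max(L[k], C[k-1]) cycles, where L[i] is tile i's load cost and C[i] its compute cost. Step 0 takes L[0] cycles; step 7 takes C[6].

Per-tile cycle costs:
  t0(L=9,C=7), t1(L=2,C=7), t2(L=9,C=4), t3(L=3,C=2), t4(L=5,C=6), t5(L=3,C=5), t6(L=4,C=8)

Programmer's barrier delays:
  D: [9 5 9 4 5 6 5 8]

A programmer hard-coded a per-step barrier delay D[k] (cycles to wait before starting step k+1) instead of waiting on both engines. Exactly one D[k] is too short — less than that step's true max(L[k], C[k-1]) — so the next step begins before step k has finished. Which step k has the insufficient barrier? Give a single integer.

hazard at step 1

k=0 barrier L[0]=9→9c, D[0]=9 ok
k=1 barrier max(L[1]=2,C[0]=7)→7c, D[1]=5 SHORT
k=2 barrier max(L[2]=9,C[1]=7)→9c, D[2]=9 ok
k=3 barrier max(L[3]=3,C[2]=4)→4c, D[3]=4 ok
k=4 barrier max(L[4]=5,C[3]=2)→5c, D[4]=5 ok
k=5 barrier max(L[5]=3,C[4]=6)→6c, D[5]=6 ok
k=6 barrier max(L[6]=4,C[5]=5)→5c, D[6]=5 ok
k=7 barrier C[6]=8→8c, D[7]=8 ok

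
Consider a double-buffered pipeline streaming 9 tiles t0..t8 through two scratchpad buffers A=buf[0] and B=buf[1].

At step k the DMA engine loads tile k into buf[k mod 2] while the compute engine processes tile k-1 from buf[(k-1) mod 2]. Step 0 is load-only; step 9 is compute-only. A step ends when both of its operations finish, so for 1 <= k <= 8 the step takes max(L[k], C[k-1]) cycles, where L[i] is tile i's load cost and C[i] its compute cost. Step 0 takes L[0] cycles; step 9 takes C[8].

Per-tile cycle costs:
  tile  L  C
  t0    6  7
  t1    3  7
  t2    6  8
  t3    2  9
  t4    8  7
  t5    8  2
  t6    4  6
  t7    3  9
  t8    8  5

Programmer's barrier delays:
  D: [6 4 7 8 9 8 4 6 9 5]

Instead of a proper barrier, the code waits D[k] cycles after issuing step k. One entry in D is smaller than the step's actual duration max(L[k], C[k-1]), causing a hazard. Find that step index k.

hazard at step 1

[0] required=L[0]=6=6 vs D=6 ok
[1] required=max(L[1]=3,C[0]=7)=7 vs D=4 SHORT
[2] required=max(L[2]=6,C[1]=7)=7 vs D=7 ok
[3] required=max(L[3]=2,C[2]=8)=8 vs D=8 ok
[4] required=max(L[4]=8,C[3]=9)=9 vs D=9 ok
[5] required=max(L[5]=8,C[4]=7)=8 vs D=8 ok
[6] required=max(L[6]=4,C[5]=2)=4 vs D=4 ok
[7] required=max(L[7]=3,C[6]=6)=6 vs D=6 ok
[8] required=max(L[8]=8,C[7]=9)=9 vs D=9 ok
[9] required=C[8]=5=5 vs D=5 ok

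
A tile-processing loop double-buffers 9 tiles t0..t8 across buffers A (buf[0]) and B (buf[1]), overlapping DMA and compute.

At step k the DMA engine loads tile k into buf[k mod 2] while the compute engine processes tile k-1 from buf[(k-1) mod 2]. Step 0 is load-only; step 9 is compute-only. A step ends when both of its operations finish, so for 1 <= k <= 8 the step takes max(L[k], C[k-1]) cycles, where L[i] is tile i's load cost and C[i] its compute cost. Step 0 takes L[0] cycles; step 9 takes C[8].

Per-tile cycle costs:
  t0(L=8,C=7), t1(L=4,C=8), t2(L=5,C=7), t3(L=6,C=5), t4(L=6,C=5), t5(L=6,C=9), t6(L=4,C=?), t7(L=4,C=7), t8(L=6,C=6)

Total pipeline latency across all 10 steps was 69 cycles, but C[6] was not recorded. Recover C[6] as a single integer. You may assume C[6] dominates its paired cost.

C[6] = 5

step 0: dur = L[0]=8 = 8
step 1: dur = max(L[1]=4, C[0]=7) = 7
step 2: dur = max(L[2]=5, C[1]=8) = 8
step 3: dur = max(L[3]=6, C[2]=7) = 7
step 4: dur = max(L[4]=6, C[3]=5) = 6
step 5: dur = max(L[5]=6, C[4]=5) = 6
step 6: dur = max(L[6]=4, C[5]=9) = 9
step 7: dur = max(L[7]=4, C[6]=?) = C[6]  (unknown; binding)
step 8: dur = max(L[8]=6, C[7]=7) = 7
step 9: dur = C[8]=6 = 6
sum of known step durations = 64
dur[7] = total - known = 69 - 64 = 5
C[6] is the binding max in step 7, so C[6] = dur[7] = 5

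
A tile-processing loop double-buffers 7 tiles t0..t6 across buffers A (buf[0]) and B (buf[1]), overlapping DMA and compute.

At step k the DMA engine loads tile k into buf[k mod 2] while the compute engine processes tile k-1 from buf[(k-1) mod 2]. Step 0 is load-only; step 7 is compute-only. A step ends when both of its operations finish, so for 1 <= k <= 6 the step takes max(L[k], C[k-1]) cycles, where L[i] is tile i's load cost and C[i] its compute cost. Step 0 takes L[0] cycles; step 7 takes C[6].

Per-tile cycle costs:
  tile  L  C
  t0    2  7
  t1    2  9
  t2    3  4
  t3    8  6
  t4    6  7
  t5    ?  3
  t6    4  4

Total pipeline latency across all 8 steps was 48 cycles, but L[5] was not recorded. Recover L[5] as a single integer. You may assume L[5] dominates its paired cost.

step 0 = dur = L[0]=2 = 2
step 1 = dur = max(L[1]=2, C[0]=7) = 7
step 2 = dur = max(L[2]=3, C[1]=9) = 9
step 3 = dur = max(L[3]=8, C[2]=4) = 8
step 4 = dur = max(L[4]=6, C[3]=6) = 6
step 5 = dur = max(L[5]=?, C[4]=7) = L[5]  (unknown; binding)
step 6 = dur = max(L[6]=4, C[5]=3) = 4
step 7 = dur = C[6]=4 = 4
sum of known step durations = 40
dur[5] = total - known = 48 - 40 = 8
L[5] is the binding max in step 5, so L[5] = dur[5] = 8

L[5] = 8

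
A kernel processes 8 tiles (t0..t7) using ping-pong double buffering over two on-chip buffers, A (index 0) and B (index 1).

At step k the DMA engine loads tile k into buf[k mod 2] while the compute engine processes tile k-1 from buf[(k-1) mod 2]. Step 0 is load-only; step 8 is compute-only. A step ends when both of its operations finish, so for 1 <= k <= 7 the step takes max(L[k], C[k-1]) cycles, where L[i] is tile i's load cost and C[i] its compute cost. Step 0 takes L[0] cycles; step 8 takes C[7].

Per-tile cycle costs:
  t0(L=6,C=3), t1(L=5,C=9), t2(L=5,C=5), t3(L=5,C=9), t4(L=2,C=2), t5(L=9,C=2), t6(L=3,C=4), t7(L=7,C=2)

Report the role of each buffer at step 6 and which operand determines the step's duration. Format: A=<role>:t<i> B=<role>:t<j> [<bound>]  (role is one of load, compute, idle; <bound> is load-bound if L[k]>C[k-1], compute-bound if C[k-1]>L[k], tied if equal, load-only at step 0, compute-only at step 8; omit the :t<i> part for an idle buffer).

step 6: A=load:t6 B=compute:t5 [load-bound]

  0. 6=6c; end=6; A:t0 B:-
  1. max(5,3)=5c; end=11; A:t0 B:t1
  2. max(5,9)=9c; end=20; A:t2 B:t1
  3. max(5,5)=5c; end=25; A:t2 B:t3
  4. max(2,9)=9c; end=34; A:t4 B:t3
  5. max(9,2)=9c; end=43; A:t4 B:t5
  6. max(3,2)=3c; end=46; A:t6 B:t5
  7. max(7,4)=7c; end=53; A:t6 B:t7
  8. 2=2c; end=55; A:t6 B:t7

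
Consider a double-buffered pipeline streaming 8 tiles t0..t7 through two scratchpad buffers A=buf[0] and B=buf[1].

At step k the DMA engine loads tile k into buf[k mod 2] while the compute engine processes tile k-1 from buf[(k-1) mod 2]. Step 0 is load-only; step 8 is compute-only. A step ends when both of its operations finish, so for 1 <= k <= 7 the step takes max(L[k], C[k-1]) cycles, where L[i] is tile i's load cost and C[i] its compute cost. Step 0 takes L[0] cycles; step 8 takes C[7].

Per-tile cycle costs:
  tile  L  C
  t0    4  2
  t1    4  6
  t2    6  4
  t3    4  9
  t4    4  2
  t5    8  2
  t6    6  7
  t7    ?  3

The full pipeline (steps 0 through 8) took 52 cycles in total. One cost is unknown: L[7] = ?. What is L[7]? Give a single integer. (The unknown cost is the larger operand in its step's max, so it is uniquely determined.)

step 0 → dur = L[0]=4 = 4
step 1 → dur = max(L[1]=4, C[0]=2) = 4
step 2 → dur = max(L[2]=6, C[1]=6) = 6
step 3 → dur = max(L[3]=4, C[2]=4) = 4
step 4 → dur = max(L[4]=4, C[3]=9) = 9
step 5 → dur = max(L[5]=8, C[4]=2) = 8
step 6 → dur = max(L[6]=6, C[5]=2) = 6
step 7 → dur = max(L[7]=?, C[6]=7) = L[7]  (unknown; binding)
step 8 → dur = C[7]=3 = 3
sum of known step durations = 44
dur[7] = total - known = 52 - 44 = 8
L[7] is the binding max in step 7, so L[7] = dur[7] = 8

L[7] = 8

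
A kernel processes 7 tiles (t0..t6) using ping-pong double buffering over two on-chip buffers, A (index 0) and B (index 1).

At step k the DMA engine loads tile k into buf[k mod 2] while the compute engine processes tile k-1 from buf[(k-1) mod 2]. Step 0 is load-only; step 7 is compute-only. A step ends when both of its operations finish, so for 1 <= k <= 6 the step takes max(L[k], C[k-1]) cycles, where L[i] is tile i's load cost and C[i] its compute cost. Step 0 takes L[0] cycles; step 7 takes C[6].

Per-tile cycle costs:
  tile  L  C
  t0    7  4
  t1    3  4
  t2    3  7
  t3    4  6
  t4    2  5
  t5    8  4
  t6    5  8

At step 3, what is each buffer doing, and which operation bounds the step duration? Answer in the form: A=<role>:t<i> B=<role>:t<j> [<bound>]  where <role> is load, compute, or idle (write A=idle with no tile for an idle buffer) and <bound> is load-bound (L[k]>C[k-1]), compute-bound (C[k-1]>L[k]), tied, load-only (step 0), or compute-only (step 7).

step 3: A=compute:t2 B=load:t3 [compute-bound]

step 0: L[0]=7 → dur=7, Σ=7 | A=load:t0 B=idle [load-only]
step 1: L[1]=3 C[0]=4 → dur=4, Σ=11 | A=compute:t0 B=load:t1 [compute-bound]
step 2: L[2]=3 C[1]=4 → dur=4, Σ=15 | A=load:t2 B=compute:t1 [compute-bound]
step 3: L[3]=4 C[2]=7 → dur=7, Σ=22 | A=compute:t2 B=load:t3 [compute-bound]
step 4: L[4]=2 C[3]=6 → dur=6, Σ=28 | A=load:t4 B=compute:t3 [compute-bound]
step 5: L[5]=8 C[4]=5 → dur=8, Σ=36 | A=compute:t4 B=load:t5 [load-bound]
step 6: L[6]=5 C[5]=4 → dur=5, Σ=41 | A=load:t6 B=compute:t5 [load-bound]
step 7: C[6]=8 → dur=8, Σ=49 | A=compute:t6 B=idle [compute-only]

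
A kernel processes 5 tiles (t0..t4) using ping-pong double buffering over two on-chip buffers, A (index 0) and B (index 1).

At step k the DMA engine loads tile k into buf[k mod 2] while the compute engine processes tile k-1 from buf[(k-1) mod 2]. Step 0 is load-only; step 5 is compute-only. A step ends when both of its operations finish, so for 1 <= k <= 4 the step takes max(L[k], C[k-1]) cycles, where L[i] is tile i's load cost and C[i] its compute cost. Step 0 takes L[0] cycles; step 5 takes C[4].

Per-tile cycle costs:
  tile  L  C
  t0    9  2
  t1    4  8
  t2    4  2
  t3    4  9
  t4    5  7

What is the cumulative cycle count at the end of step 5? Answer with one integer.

step 0: L[0]=9 → dur=9, Σ=9 | A=load:t0 B=idle [load-only]
step 1: L[1]=4 C[0]=2 → dur=4, Σ=13 | A=compute:t0 B=load:t1 [load-bound]
step 2: L[2]=4 C[1]=8 → dur=8, Σ=21 | A=load:t2 B=compute:t1 [compute-bound]
step 3: L[3]=4 C[2]=2 → dur=4, Σ=25 | A=compute:t2 B=load:t3 [load-bound]
step 4: L[4]=5 C[3]=9 → dur=9, Σ=34 | A=load:t4 B=compute:t3 [compute-bound]
step 5: C[4]=7 → dur=7, Σ=41 | A=compute:t4 B=idle [compute-only]

end_cycle[5] = 41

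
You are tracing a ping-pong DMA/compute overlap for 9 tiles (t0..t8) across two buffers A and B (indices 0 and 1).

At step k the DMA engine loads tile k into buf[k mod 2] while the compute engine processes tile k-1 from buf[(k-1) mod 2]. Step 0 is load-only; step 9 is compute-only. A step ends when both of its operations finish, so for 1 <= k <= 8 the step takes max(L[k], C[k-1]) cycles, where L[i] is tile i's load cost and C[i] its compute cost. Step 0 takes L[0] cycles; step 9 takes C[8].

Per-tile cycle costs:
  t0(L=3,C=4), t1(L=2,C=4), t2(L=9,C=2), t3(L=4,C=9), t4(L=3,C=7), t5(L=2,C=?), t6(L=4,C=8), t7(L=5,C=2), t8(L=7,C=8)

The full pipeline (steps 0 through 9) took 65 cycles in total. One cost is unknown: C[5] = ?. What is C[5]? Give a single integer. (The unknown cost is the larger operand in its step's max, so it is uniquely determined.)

step 0 → dur = L[0]=3 = 3
step 1 → dur = max(L[1]=2, C[0]=4) = 4
step 2 → dur = max(L[2]=9, C[1]=4) = 9
step 3 → dur = max(L[3]=4, C[2]=2) = 4
step 4 → dur = max(L[4]=3, C[3]=9) = 9
step 5 → dur = max(L[5]=2, C[4]=7) = 7
step 6 → dur = max(L[6]=4, C[5]=?) = C[5]  (unknown; binding)
step 7 → dur = max(L[7]=5, C[6]=8) = 8
step 8 → dur = max(L[8]=7, C[7]=2) = 7
step 9 → dur = C[8]=8 = 8
sum of known step durations = 59
dur[6] = total - known = 65 - 59 = 6
C[5] is the binding max in step 6, so C[5] = dur[6] = 6

C[5] = 6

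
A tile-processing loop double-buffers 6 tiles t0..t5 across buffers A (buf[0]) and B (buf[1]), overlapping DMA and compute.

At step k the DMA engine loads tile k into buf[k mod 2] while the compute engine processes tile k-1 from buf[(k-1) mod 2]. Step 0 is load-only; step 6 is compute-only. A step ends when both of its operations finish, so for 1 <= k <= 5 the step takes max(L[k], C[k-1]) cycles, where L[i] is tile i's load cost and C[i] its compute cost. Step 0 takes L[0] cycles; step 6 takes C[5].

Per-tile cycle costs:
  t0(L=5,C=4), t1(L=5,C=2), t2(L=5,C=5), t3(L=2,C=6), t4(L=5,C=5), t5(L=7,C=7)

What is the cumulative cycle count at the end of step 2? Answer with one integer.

[0] DMA t0→A (5c) ∥ CU idle ⇒ 5c, clock 5
[1] DMA t1→B (5c) ∥ CU A:t0 (4c) ⇒ 5c, clock 10
[2] DMA t2→A (5c) ∥ CU B:t1 (2c) ⇒ 5c, clock 15
[3] DMA t3→B (2c) ∥ CU A:t2 (5c) ⇒ 5c, clock 20
[4] DMA t4→A (5c) ∥ CU B:t3 (6c) ⇒ 6c, clock 26
[5] DMA t5→B (7c) ∥ CU A:t4 (5c) ⇒ 7c, clock 33
[6] DMA idle ∥ CU B:t5 (7c) ⇒ 7c, clock 40

end_cycle[2] = 15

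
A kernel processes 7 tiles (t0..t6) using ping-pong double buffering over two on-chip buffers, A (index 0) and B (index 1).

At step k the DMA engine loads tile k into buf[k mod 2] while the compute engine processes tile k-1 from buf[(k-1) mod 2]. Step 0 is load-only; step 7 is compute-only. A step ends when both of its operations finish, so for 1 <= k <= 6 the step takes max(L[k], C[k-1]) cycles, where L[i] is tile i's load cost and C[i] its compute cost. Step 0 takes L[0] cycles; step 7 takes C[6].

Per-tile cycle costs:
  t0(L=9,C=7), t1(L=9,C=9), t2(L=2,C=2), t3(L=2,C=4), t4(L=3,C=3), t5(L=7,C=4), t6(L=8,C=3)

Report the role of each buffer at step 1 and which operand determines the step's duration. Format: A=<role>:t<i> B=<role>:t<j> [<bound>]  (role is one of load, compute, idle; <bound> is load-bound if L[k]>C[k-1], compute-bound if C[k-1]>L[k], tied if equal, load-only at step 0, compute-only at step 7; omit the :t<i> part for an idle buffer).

[0] DMA t0→A (9c) ∥ CU idle ⇒ 9c, clock 9
[1] DMA t1→B (9c) ∥ CU A:t0 (7c) ⇒ 9c, clock 18
[2] DMA t2→A (2c) ∥ CU B:t1 (9c) ⇒ 9c, clock 27
[3] DMA t3→B (2c) ∥ CU A:t2 (2c) ⇒ 2c, clock 29
[4] DMA t4→A (3c) ∥ CU B:t3 (4c) ⇒ 4c, clock 33
[5] DMA t5→B (7c) ∥ CU A:t4 (3c) ⇒ 7c, clock 40
[6] DMA t6→A (8c) ∥ CU B:t5 (4c) ⇒ 8c, clock 48
[7] DMA idle ∥ CU A:t6 (3c) ⇒ 3c, clock 51

step 1: A=compute:t0 B=load:t1 [load-bound]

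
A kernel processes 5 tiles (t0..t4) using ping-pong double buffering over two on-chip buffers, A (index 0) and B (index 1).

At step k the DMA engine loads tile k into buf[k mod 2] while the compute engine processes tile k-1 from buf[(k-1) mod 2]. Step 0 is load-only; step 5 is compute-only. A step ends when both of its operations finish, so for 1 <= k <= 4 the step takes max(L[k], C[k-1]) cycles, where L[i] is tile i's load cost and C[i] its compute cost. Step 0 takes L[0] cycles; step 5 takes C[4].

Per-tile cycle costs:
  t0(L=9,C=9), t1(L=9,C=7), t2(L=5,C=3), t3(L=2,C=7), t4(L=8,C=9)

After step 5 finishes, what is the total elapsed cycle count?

step 0: L[0]=9 → dur=9, Σ=9 | A=load:t0 B=idle [load-only]
step 1: L[1]=9 C[0]=9 → dur=9, Σ=18 | A=compute:t0 B=load:t1 [tied]
step 2: L[2]=5 C[1]=7 → dur=7, Σ=25 | A=load:t2 B=compute:t1 [compute-bound]
step 3: L[3]=2 C[2]=3 → dur=3, Σ=28 | A=compute:t2 B=load:t3 [compute-bound]
step 4: L[4]=8 C[3]=7 → dur=8, Σ=36 | A=load:t4 B=compute:t3 [load-bound]
step 5: C[4]=9 → dur=9, Σ=45 | A=compute:t4 B=idle [compute-only]

end_cycle[5] = 45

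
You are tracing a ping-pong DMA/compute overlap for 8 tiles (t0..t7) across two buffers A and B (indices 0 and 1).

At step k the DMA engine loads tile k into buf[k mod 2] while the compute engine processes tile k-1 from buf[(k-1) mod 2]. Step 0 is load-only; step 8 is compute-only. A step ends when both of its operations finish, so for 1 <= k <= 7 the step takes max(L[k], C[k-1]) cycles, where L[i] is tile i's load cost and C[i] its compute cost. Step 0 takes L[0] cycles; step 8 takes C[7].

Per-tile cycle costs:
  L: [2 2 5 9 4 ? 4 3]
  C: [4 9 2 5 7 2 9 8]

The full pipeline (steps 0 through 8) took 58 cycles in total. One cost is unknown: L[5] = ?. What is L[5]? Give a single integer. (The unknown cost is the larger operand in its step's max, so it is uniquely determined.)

step 0 = dur = L[0]=2 = 2
step 1 = dur = max(L[1]=2, C[0]=4) = 4
step 2 = dur = max(L[2]=5, C[1]=9) = 9
step 3 = dur = max(L[3]=9, C[2]=2) = 9
step 4 = dur = max(L[4]=4, C[3]=5) = 5
step 5 = dur = max(L[5]=?, C[4]=7) = L[5]  (unknown; binding)
step 6 = dur = max(L[6]=4, C[5]=2) = 4
step 7 = dur = max(L[7]=3, C[6]=9) = 9
step 8 = dur = C[7]=8 = 8
sum of known step durations = 50
dur[5] = total - known = 58 - 50 = 8
L[5] is the binding max in step 5, so L[5] = dur[5] = 8

L[5] = 8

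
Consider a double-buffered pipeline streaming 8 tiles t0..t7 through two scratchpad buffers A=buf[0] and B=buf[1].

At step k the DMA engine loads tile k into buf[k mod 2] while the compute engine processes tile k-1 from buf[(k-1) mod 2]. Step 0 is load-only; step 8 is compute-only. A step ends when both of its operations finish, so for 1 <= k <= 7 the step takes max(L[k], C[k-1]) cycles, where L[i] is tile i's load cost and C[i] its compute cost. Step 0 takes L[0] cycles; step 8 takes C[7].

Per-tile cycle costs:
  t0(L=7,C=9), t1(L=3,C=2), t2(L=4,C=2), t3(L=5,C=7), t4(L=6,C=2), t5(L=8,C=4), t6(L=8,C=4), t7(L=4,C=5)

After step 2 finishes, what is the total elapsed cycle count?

step 0: L[0]=7 → dur=7, Σ=7 | A=load:t0 B=idle [load-only]
step 1: L[1]=3 C[0]=9 → dur=9, Σ=16 | A=compute:t0 B=load:t1 [compute-bound]
step 2: L[2]=4 C[1]=2 → dur=4, Σ=20 | A=load:t2 B=compute:t1 [load-bound]
step 3: L[3]=5 C[2]=2 → dur=5, Σ=25 | A=compute:t2 B=load:t3 [load-bound]
step 4: L[4]=6 C[3]=7 → dur=7, Σ=32 | A=load:t4 B=compute:t3 [compute-bound]
step 5: L[5]=8 C[4]=2 → dur=8, Σ=40 | A=compute:t4 B=load:t5 [load-bound]
step 6: L[6]=8 C[5]=4 → dur=8, Σ=48 | A=load:t6 B=compute:t5 [load-bound]
step 7: L[7]=4 C[6]=4 → dur=4, Σ=52 | A=compute:t6 B=load:t7 [tied]
step 8: C[7]=5 → dur=5, Σ=57 | A=idle B=compute:t7 [compute-only]

end_cycle[2] = 20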